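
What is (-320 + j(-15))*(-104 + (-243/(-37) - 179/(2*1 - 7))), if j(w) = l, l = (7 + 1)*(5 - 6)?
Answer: 3739856/185 ≈ 20215.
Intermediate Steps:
l = -8 (l = 8*(-1) = -8)
j(w) = -8
(-320 + j(-15))*(-104 + (-243/(-37) - 179/(2*1 - 7))) = (-320 - 8)*(-104 + (-243/(-37) - 179/(2*1 - 7))) = -328*(-104 + (-243*(-1/37) - 179/(2 - 7))) = -328*(-104 + (243/37 - 179/(-5))) = -328*(-104 + (243/37 - 179*(-⅕))) = -328*(-104 + (243/37 + 179/5)) = -328*(-104 + 7838/185) = -328*(-11402/185) = 3739856/185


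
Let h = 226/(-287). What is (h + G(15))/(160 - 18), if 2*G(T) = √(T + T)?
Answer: -113/20377 + √30/284 ≈ 0.013741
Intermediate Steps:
h = -226/287 (h = 226*(-1/287) = -226/287 ≈ -0.78746)
G(T) = √2*√T/2 (G(T) = √(T + T)/2 = √(2*T)/2 = (√2*√T)/2 = √2*√T/2)
(h + G(15))/(160 - 18) = (-226/287 + √2*√15/2)/(160 - 18) = (-226/287 + √30/2)/142 = (-226/287 + √30/2)*(1/142) = -113/20377 + √30/284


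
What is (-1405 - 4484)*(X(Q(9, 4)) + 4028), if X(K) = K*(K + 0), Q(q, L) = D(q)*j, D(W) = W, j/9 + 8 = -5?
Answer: -6553497093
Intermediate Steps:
j = -117 (j = -72 + 9*(-5) = -72 - 45 = -117)
Q(q, L) = -117*q (Q(q, L) = q*(-117) = -117*q)
X(K) = K² (X(K) = K*K = K²)
(-1405 - 4484)*(X(Q(9, 4)) + 4028) = (-1405 - 4484)*((-117*9)² + 4028) = -5889*((-1053)² + 4028) = -5889*(1108809 + 4028) = -5889*1112837 = -6553497093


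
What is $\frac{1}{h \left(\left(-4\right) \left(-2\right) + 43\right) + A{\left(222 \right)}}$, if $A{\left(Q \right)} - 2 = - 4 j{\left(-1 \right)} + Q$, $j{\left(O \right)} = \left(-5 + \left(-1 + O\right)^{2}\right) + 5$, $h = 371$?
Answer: $\frac{1}{19129} \approx 5.2277 \cdot 10^{-5}$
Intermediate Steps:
$j{\left(O \right)} = \left(-1 + O\right)^{2}$
$A{\left(Q \right)} = -14 + Q$ ($A{\left(Q \right)} = 2 + \left(- 4 \left(-1 - 1\right)^{2} + Q\right) = 2 + \left(- 4 \left(-2\right)^{2} + Q\right) = 2 + \left(\left(-4\right) 4 + Q\right) = 2 + \left(-16 + Q\right) = -14 + Q$)
$\frac{1}{h \left(\left(-4\right) \left(-2\right) + 43\right) + A{\left(222 \right)}} = \frac{1}{371 \left(\left(-4\right) \left(-2\right) + 43\right) + \left(-14 + 222\right)} = \frac{1}{371 \left(8 + 43\right) + 208} = \frac{1}{371 \cdot 51 + 208} = \frac{1}{18921 + 208} = \frac{1}{19129}$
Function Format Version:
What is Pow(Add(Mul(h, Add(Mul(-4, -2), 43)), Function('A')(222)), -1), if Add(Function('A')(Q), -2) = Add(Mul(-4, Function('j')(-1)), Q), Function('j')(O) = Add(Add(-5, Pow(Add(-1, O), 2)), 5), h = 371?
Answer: Rational(1, 19129) ≈ 5.2277e-5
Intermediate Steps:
Function('j')(O) = Pow(Add(-1, O), 2)
Function('A')(Q) = Add(-14, Q) (Function('A')(Q) = Add(2, Add(Mul(-4, Pow(Add(-1, -1), 2)), Q)) = Add(2, Add(Mul(-4, Pow(-2, 2)), Q)) = Add(2, Add(Mul(-4, 4), Q)) = Add(2, Add(-16, Q)) = Add(-14, Q))
Pow(Add(Mul(h, Add(Mul(-4, -2), 43)), Function('A')(222)), -1) = Pow(Add(Mul(371, Add(Mul(-4, -2), 43)), Add(-14, 222)), -1) = Pow(Add(Mul(371, Add(8, 43)), 208), -1) = Pow(Add(Mul(371, 51), 208), -1) = Pow(Add(18921, 208), -1) = Pow(19129, -1) = Rational(1, 19129)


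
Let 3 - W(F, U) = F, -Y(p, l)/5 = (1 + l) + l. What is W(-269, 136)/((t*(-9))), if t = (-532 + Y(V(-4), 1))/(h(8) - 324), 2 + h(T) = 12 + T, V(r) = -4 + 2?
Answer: -9248/547 ≈ -16.907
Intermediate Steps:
V(r) = -2
Y(p, l) = -5 - 10*l (Y(p, l) = -5*((1 + l) + l) = -5*(1 + 2*l) = -5 - 10*l)
W(F, U) = 3 - F
h(T) = 10 + T (h(T) = -2 + (12 + T) = 10 + T)
t = 547/306 (t = (-532 + (-5 - 10*1))/((10 + 8) - 324) = (-532 + (-5 - 10))/(18 - 324) = (-532 - 15)/(-306) = -547*(-1/306) = 547/306 ≈ 1.7876)
W(-269, 136)/((t*(-9))) = (3 - 1*(-269))/(((547/306)*(-9))) = (3 + 269)/(-547/34) = 272*(-34/547) = -9248/547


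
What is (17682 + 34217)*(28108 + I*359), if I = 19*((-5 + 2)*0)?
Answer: 1458777092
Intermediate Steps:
I = 0 (I = 19*(-3*0) = 19*0 = 0)
(17682 + 34217)*(28108 + I*359) = (17682 + 34217)*(28108 + 0*359) = 51899*(28108 + 0) = 51899*28108 = 1458777092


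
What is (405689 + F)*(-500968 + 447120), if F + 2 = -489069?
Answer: 4489953936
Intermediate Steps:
F = -489071 (F = -2 - 489069 = -489071)
(405689 + F)*(-500968 + 447120) = (405689 - 489071)*(-500968 + 447120) = -83382*(-53848) = 4489953936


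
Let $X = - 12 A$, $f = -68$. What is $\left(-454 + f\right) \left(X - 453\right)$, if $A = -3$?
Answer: $217674$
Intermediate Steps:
$X = 36$ ($X = \left(-12\right) \left(-3\right) = 36$)
$\left(-454 + f\right) \left(X - 453\right) = \left(-454 - 68\right) \left(36 - 453\right) = \left(-522\right) \left(-417\right) = 217674$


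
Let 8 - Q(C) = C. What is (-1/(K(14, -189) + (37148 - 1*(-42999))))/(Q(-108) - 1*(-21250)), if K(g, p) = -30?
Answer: -1/1711779822 ≈ -5.8419e-10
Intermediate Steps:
Q(C) = 8 - C
(-1/(K(14, -189) + (37148 - 1*(-42999))))/(Q(-108) - 1*(-21250)) = (-1/(-30 + (37148 - 1*(-42999))))/((8 - 1*(-108)) - 1*(-21250)) = (-1/(-30 + (37148 + 42999)))/((8 + 108) + 21250) = (-1/(-30 + 80147))/(116 + 21250) = -1/80117/21366 = -1*1/80117*(1/21366) = -1/80117*1/21366 = -1/1711779822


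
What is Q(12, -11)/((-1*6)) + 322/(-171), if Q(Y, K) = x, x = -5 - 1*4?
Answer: -131/342 ≈ -0.38304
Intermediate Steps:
x = -9 (x = -5 - 4 = -9)
Q(Y, K) = -9
Q(12, -11)/((-1*6)) + 322/(-171) = -9/((-1*6)) + 322/(-171) = -9/(-6) + 322*(-1/171) = -9*(-1/6) - 322/171 = 3/2 - 322/171 = -131/342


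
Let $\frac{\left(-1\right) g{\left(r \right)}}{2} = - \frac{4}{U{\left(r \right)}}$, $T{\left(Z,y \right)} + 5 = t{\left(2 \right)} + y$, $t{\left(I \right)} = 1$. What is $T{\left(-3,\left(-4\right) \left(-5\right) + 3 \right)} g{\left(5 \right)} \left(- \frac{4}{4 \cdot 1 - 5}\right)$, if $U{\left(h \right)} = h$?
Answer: $\frac{608}{5} \approx 121.6$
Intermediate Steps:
$T{\left(Z,y \right)} = -4 + y$ ($T{\left(Z,y \right)} = -5 + \left(1 + y\right) = -4 + y$)
$g{\left(r \right)} = \frac{8}{r}$ ($g{\left(r \right)} = - 2 \left(- \frac{4}{r}\right) = \frac{8}{r}$)
$T{\left(-3,\left(-4\right) \left(-5\right) + 3 \right)} g{\left(5 \right)} \left(- \frac{4}{4 \cdot 1 - 5}\right) = \left(-4 + \left(\left(-4\right) \left(-5\right) + 3\right)\right) \frac{8}{5} \left(- \frac{4}{4 \cdot 1 - 5}\right) = \left(-4 + \left(20 + 3\right)\right) 8 \cdot \frac{1}{5} \left(- \frac{4}{4 - 5}\right) = \left(-4 + 23\right) \frac{8}{5} \left(- \frac{4}{-1}\right) = 19 \cdot \frac{8}{5} \left(\left(-4\right) \left(-1\right)\right) = \frac{152}{5} \cdot 4 = \frac{608}{5}$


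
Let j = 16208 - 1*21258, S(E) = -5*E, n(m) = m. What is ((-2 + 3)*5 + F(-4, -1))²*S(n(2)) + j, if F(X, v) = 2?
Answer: -5540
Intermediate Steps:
j = -5050 (j = 16208 - 21258 = -5050)
((-2 + 3)*5 + F(-4, -1))²*S(n(2)) + j = ((-2 + 3)*5 + 2)²*(-5*2) - 5050 = (1*5 + 2)²*(-10) - 5050 = (5 + 2)²*(-10) - 5050 = 7²*(-10) - 5050 = 49*(-10) - 5050 = -490 - 5050 = -5540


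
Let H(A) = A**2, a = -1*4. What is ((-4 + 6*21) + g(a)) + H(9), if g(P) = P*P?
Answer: 219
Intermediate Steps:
a = -4
g(P) = P**2
((-4 + 6*21) + g(a)) + H(9) = ((-4 + 6*21) + (-4)**2) + 9**2 = ((-4 + 126) + 16) + 81 = (122 + 16) + 81 = 138 + 81 = 219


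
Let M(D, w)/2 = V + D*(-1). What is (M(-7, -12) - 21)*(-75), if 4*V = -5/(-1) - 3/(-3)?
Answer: 300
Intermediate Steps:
V = 3/2 (V = (-5/(-1) - 3/(-3))/4 = (-5*(-1) - 3*(-1/3))/4 = (5 + 1)/4 = (1/4)*6 = 3/2 ≈ 1.5000)
M(D, w) = 3 - 2*D (M(D, w) = 2*(3/2 + D*(-1)) = 2*(3/2 - D) = 3 - 2*D)
(M(-7, -12) - 21)*(-75) = ((3 - 2*(-7)) - 21)*(-75) = ((3 + 14) - 21)*(-75) = (17 - 21)*(-75) = -4*(-75) = 300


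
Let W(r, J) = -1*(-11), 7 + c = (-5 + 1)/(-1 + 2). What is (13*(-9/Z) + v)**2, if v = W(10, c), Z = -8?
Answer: 42025/64 ≈ 656.64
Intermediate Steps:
c = -11 (c = -7 + (-5 + 1)/(-1 + 2) = -7 - 4/1 = -7 - 4*1 = -7 - 4 = -11)
W(r, J) = 11
v = 11
(13*(-9/Z) + v)**2 = (13*(-9/(-8)) + 11)**2 = (13*(-9*(-1/8)) + 11)**2 = (13*(9/8) + 11)**2 = (117/8 + 11)**2 = (205/8)**2 = 42025/64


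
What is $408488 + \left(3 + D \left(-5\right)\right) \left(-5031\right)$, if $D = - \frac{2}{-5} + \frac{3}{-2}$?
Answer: $\frac{731449}{2} \approx 3.6572 \cdot 10^{5}$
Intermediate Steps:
$D = - \frac{11}{10}$ ($D = \left(-2\right) \left(- \frac{1}{5}\right) + 3 \left(- \frac{1}{2}\right) = \frac{2}{5} - \frac{3}{2} = - \frac{11}{10} \approx -1.1$)
$408488 + \left(3 + D \left(-5\right)\right) \left(-5031\right) = 408488 + \left(3 - - \frac{11}{2}\right) \left(-5031\right) = 408488 + \left(3 + \frac{11}{2}\right) \left(-5031\right) = 408488 + \frac{17}{2} \left(-5031\right) = 408488 - \frac{85527}{2} = \frac{731449}{2}$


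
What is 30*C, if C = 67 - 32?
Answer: 1050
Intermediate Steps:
C = 35
30*C = 30*35 = 1050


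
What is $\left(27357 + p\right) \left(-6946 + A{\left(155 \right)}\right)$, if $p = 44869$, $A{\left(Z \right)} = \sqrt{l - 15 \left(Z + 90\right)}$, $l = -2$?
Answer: $-501681796 + 72226 i \sqrt{3677} \approx -5.0168 \cdot 10^{8} + 4.3797 \cdot 10^{6} i$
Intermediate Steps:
$A{\left(Z \right)} = \sqrt{-1352 - 15 Z}$ ($A{\left(Z \right)} = \sqrt{-2 - 15 \left(Z + 90\right)} = \sqrt{-2 - 15 \left(90 + Z\right)} = \sqrt{-2 - \left(1350 + 15 Z\right)} = \sqrt{-1352 - 15 Z}$)
$\left(27357 + p\right) \left(-6946 + A{\left(155 \right)}\right) = \left(27357 + 44869\right) \left(-6946 + \sqrt{-1352 - 2325}\right) = 72226 \left(-6946 + \sqrt{-1352 - 2325}\right) = 72226 \left(-6946 + \sqrt{-3677}\right) = 72226 \left(-6946 + i \sqrt{3677}\right) = -501681796 + 72226 i \sqrt{3677}$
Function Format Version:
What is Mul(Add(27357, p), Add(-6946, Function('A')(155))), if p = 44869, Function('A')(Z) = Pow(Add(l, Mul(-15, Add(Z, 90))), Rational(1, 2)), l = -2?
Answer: Add(-501681796, Mul(72226, I, Pow(3677, Rational(1, 2)))) ≈ Add(-5.0168e+8, Mul(4.3797e+6, I))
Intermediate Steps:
Function('A')(Z) = Pow(Add(-1352, Mul(-15, Z)), Rational(1, 2)) (Function('A')(Z) = Pow(Add(-2, Mul(-15, Add(Z, 90))), Rational(1, 2)) = Pow(Add(-2, Mul(-15, Add(90, Z))), Rational(1, 2)) = Pow(Add(-2, Add(-1350, Mul(-15, Z))), Rational(1, 2)) = Pow(Add(-1352, Mul(-15, Z)), Rational(1, 2)))
Mul(Add(27357, p), Add(-6946, Function('A')(155))) = Mul(Add(27357, 44869), Add(-6946, Pow(Add(-1352, Mul(-15, 155)), Rational(1, 2)))) = Mul(72226, Add(-6946, Pow(Add(-1352, -2325), Rational(1, 2)))) = Mul(72226, Add(-6946, Pow(-3677, Rational(1, 2)))) = Mul(72226, Add(-6946, Mul(I, Pow(3677, Rational(1, 2))))) = Add(-501681796, Mul(72226, I, Pow(3677, Rational(1, 2))))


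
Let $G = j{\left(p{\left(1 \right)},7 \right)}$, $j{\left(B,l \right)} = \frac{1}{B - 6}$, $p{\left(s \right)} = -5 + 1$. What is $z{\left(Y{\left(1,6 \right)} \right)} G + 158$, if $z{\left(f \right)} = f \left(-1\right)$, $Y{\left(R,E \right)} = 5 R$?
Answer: $\frac{317}{2} \approx 158.5$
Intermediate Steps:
$z{\left(f \right)} = - f$
$p{\left(s \right)} = -4$
$j{\left(B,l \right)} = \frac{1}{-6 + B}$
$G = - \frac{1}{10}$ ($G = \frac{1}{-6 - 4} = \frac{1}{-10} = - \frac{1}{10} \approx -0.1$)
$z{\left(Y{\left(1,6 \right)} \right)} G + 158 = - 5 \cdot 1 \left(- \frac{1}{10}\right) + 158 = \left(-1\right) 5 \left(- \frac{1}{10}\right) + 158 = \left(-5\right) \left(- \frac{1}{10}\right) + 158 = \frac{1}{2} + 158 = \frac{317}{2}$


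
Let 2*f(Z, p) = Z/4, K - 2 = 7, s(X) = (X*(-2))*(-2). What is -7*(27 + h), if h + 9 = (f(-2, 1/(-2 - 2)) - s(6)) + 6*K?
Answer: -1337/4 ≈ -334.25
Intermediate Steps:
s(X) = 4*X (s(X) = -2*X*(-2) = 4*X)
K = 9 (K = 2 + 7 = 9)
f(Z, p) = Z/8 (f(Z, p) = (Z/4)/2 = Z/8)
h = 83/4 (h = -9 + (((⅛)*(-2) - 4*6) + 6*9) = -9 + ((-¼ - 1*24) + 54) = -9 + ((-¼ - 24) + 54) = -9 + (-97/4 + 54) = -9 + 119/4 = 83/4 ≈ 20.750)
-7*(27 + h) = -7*(27 + 83/4) = -7*191/4 = -1337/4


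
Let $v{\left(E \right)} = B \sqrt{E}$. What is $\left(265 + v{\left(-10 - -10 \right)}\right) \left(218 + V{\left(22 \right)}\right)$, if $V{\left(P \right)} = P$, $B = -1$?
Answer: $63600$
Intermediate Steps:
$v{\left(E \right)} = - \sqrt{E}$
$\left(265 + v{\left(-10 - -10 \right)}\right) \left(218 + V{\left(22 \right)}\right) = \left(265 - \sqrt{-10 - -10}\right) \left(218 + 22\right) = \left(265 - \sqrt{-10 + 10}\right) 240 = \left(265 - \sqrt{0}\right) 240 = \left(265 - 0\right) 240 = \left(265 + 0\right) 240 = 265 \cdot 240 = 63600$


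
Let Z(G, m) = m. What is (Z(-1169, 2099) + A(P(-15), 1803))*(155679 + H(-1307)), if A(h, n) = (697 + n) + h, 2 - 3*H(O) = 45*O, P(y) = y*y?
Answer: 845573232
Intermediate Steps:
P(y) = y²
H(O) = ⅔ - 15*O
A(h, n) = 697 + h + n
(Z(-1169, 2099) + A(P(-15), 1803))*(155679 + H(-1307)) = (2099 + (697 + (-15)² + 1803))*(155679 + (⅔ - 15*(-1307))) = (2099 + (697 + 225 + 1803))*(155679 + (⅔ + 19605)) = (2099 + 2725)*(155679 + 58817/3) = 4824*(525854/3) = 845573232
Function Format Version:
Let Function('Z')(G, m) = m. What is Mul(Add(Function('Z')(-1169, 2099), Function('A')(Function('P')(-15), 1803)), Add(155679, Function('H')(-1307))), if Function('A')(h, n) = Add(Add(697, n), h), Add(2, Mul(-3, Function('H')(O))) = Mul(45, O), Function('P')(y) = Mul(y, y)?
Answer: 845573232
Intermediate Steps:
Function('P')(y) = Pow(y, 2)
Function('H')(O) = Add(Rational(2, 3), Mul(-15, O)) (Function('H')(O) = Add(Rational(2, 3), Mul(Rational(-1, 3), Mul(45, O))) = Add(Rational(2, 3), Mul(-15, O)))
Function('A')(h, n) = Add(697, h, n)
Mul(Add(Function('Z')(-1169, 2099), Function('A')(Function('P')(-15), 1803)), Add(155679, Function('H')(-1307))) = Mul(Add(2099, Add(697, Pow(-15, 2), 1803)), Add(155679, Add(Rational(2, 3), Mul(-15, -1307)))) = Mul(Add(2099, Add(697, 225, 1803)), Add(155679, Add(Rational(2, 3), 19605))) = Mul(Add(2099, 2725), Add(155679, Rational(58817, 3))) = Mul(4824, Rational(525854, 3)) = 845573232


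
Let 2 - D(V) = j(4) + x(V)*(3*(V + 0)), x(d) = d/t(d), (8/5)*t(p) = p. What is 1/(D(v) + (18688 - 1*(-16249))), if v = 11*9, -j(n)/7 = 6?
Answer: 5/172529 ≈ 2.8981e-5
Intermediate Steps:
t(p) = 5*p/8
x(d) = 8/5 (x(d) = d/((5*d/8)) = d*(8/(5*d)) = 8/5)
j(n) = -42 (j(n) = -7*6 = -42)
v = 99
D(V) = 44 - 24*V/5 (D(V) = 2 - (-42 + 8*(3*(V + 0))/5) = 2 - (-42 + 8*(3*V)/5) = 2 - (-42 + 24*V/5) = 2 + (42 - 24*V/5) = 44 - 24*V/5)
1/(D(v) + (18688 - 1*(-16249))) = 1/((44 - 24/5*99) + (18688 - 1*(-16249))) = 1/((44 - 2376/5) + (18688 + 16249)) = 1/(-2156/5 + 34937) = 1/(172529/5) = 5/172529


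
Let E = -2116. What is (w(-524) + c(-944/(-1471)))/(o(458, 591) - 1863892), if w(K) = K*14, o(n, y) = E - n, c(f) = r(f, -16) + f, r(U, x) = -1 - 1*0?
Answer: 10791783/2745571486 ≈ 0.0039306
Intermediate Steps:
r(U, x) = -1 (r(U, x) = -1 + 0 = -1)
c(f) = -1 + f
o(n, y) = -2116 - n
w(K) = 14*K
(w(-524) + c(-944/(-1471)))/(o(458, 591) - 1863892) = (14*(-524) + (-1 - 944/(-1471)))/((-2116 - 1*458) - 1863892) = (-7336 + (-1 - 944*(-1/1471)))/((-2116 - 458) - 1863892) = (-7336 + (-1 + 944/1471))/(-2574 - 1863892) = (-7336 - 527/1471)/(-1866466) = -10791783/1471*(-1/1866466) = 10791783/2745571486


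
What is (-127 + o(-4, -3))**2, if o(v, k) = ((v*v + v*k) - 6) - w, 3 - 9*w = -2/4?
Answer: 3598609/324 ≈ 11107.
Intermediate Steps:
w = 7/18 (w = 1/3 - (-2)/(9*4) = 1/3 - 1/9*(-1/2) = 1/3 + 1/18 = 7/18 ≈ 0.38889)
o(v, k) = -115/18 + v**2 + k*v (o(v, k) = ((v*v + v*k) - 6) - 1*7/18 = ((v**2 + k*v) - 6) - 7/18 = (-6 + v**2 + k*v) - 7/18 = -115/18 + v**2 + k*v)
(-127 + o(-4, -3))**2 = (-127 + (-115/18 + (-4)**2 - 3*(-4)))**2 = (-127 + (-115/18 + 16 + 12))**2 = (-127 + 389/18)**2 = (-1897/18)**2 = 3598609/324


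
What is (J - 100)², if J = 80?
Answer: 400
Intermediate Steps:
(J - 100)² = (80 - 100)² = (-20)² = 400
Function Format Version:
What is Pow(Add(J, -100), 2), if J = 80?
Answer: 400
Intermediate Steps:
Pow(Add(J, -100), 2) = Pow(Add(80, -100), 2) = Pow(-20, 2) = 400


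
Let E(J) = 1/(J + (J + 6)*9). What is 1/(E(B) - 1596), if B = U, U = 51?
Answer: -564/900143 ≈ -0.00062657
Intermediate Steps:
B = 51
E(J) = 1/(54 + 10*J) (E(J) = 1/(J + (6 + J)*9) = 1/(J + (54 + 9*J)) = 1/(54 + 10*J))
1/(E(B) - 1596) = 1/(1/(2*(27 + 5*51)) - 1596) = 1/(1/(2*(27 + 255)) - 1596) = 1/((½)/282 - 1596) = 1/((½)*(1/282) - 1596) = 1/(1/564 - 1596) = 1/(-900143/564) = -564/900143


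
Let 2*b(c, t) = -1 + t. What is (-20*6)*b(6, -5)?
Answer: 360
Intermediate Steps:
b(c, t) = -½ + t/2 (b(c, t) = (-1 + t)/2 = -½ + t/2)
(-20*6)*b(6, -5) = (-20*6)*(-½ + (½)*(-5)) = -120*(-½ - 5/2) = -120*(-3) = 360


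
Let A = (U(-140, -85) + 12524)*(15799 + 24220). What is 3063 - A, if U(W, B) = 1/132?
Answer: -66157765895/132 ≈ -5.0120e+8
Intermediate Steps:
U(W, B) = 1/132
A = 66158170211/132 (A = (1/132 + 12524)*(15799 + 24220) = (1653169/132)*40019 = 66158170211/132 ≈ 5.0120e+8)
3063 - A = 3063 - 1*66158170211/132 = 3063 - 66158170211/132 = -66157765895/132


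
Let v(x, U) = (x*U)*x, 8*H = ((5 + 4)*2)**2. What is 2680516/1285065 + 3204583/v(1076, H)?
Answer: 534186418501/247969569240 ≈ 2.1542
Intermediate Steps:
H = 81/2 (H = ((5 + 4)*2)**2/8 = (9*2)**2/8 = (1/8)*18**2 = (1/8)*324 = 81/2 ≈ 40.500)
v(x, U) = U*x**2 (v(x, U) = (U*x)*x = U*x**2)
2680516/1285065 + 3204583/v(1076, H) = 2680516/1285065 + 3204583/(((81/2)*1076**2)) = 2680516*(1/1285065) + 3204583/(((81/2)*1157776)) = 2680516/1285065 + 3204583/46889928 = 534186418501/247969569240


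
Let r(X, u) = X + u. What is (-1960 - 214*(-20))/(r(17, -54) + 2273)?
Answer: 580/559 ≈ 1.0376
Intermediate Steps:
(-1960 - 214*(-20))/(r(17, -54) + 2273) = (-1960 - 214*(-20))/((17 - 54) + 2273) = (-1960 + 4280)/(-37 + 2273) = 2320/2236 = 2320*(1/2236) = 580/559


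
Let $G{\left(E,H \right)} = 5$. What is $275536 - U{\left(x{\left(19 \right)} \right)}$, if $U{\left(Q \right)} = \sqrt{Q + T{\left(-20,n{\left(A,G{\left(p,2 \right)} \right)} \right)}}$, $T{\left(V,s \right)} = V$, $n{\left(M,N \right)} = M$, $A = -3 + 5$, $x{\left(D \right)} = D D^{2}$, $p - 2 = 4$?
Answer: $275536 - \sqrt{6839} \approx 2.7545 \cdot 10^{5}$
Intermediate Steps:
$p = 6$ ($p = 2 + 4 = 6$)
$x{\left(D \right)} = D^{3}$
$A = 2$
$U{\left(Q \right)} = \sqrt{-20 + Q}$ ($U{\left(Q \right)} = \sqrt{Q - 20} = \sqrt{-20 + Q}$)
$275536 - U{\left(x{\left(19 \right)} \right)} = 275536 - \sqrt{-20 + 19^{3}} = 275536 - \sqrt{-20 + 6859} = 275536 - \sqrt{6839}$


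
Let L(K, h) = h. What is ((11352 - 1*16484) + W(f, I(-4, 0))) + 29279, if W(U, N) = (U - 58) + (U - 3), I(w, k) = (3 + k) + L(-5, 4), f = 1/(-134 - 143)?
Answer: 6671820/277 ≈ 24086.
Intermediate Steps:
f = -1/277 (f = 1/(-277) = -1/277 ≈ -0.0036101)
I(w, k) = 7 + k (I(w, k) = (3 + k) + 4 = 7 + k)
W(U, N) = -61 + 2*U (W(U, N) = (-58 + U) + (-3 + U) = -61 + 2*U)
((11352 - 1*16484) + W(f, I(-4, 0))) + 29279 = ((11352 - 1*16484) + (-61 + 2*(-1/277))) + 29279 = ((11352 - 16484) + (-61 - 2/277)) + 29279 = (-5132 - 16899/277) + 29279 = -1438463/277 + 29279 = 6671820/277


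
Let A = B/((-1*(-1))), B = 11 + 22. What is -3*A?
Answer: -99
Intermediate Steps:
B = 33
A = 33 (A = 33/((-1*(-1))) = 33/1 = 33*1 = 33)
-3*A = -3*33 = -99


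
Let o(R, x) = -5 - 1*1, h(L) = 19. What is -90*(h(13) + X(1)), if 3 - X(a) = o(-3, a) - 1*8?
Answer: -3240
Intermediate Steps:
o(R, x) = -6 (o(R, x) = -5 - 1 = -6)
X(a) = 17 (X(a) = 3 - (-6 - 1*8) = 3 - (-6 - 8) = 3 - 1*(-14) = 3 + 14 = 17)
-90*(h(13) + X(1)) = -90*(19 + 17) = -90*36 = -3240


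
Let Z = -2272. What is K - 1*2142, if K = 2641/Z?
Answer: -4869265/2272 ≈ -2143.2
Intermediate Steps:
K = -2641/2272 (K = 2641/(-2272) = 2641*(-1/2272) = -2641/2272 ≈ -1.1624)
K - 1*2142 = -2641/2272 - 1*2142 = -2641/2272 - 2142 = -4869265/2272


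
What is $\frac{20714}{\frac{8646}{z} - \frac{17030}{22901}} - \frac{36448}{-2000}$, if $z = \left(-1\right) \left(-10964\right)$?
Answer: $\frac{325075796677014}{705320375} \approx 4.6089 \cdot 10^{5}$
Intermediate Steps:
$z = 10964$
$\frac{20714}{\frac{8646}{z} - \frac{17030}{22901}} - \frac{36448}{-2000} = \frac{20714}{\frac{8646}{10964} - \frac{17030}{22901}} - \frac{36448}{-2000} = \frac{20714}{8646 \cdot \frac{1}{10964} - \frac{17030}{22901}} - - \frac{2278}{125} = \frac{20714}{\frac{4323}{5482} - \frac{17030}{22901}} + \frac{2278}{125} = \frac{20714}{\frac{5642563}{125543282}} + \frac{2278}{125} = 20714 \cdot \frac{125543282}{5642563} + \frac{2278}{125} = \frac{2600503543348}{5642563} + \frac{2278}{125} = \frac{325075796677014}{705320375}$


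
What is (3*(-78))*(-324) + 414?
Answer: 76230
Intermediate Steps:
(3*(-78))*(-324) + 414 = -234*(-324) + 414 = 75816 + 414 = 76230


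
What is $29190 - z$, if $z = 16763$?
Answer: $12427$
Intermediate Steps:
$29190 - z = 29190 - 16763 = 12427$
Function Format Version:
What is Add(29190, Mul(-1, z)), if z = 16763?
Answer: 12427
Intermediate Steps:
Add(29190, Mul(-1, z)) = Add(29190, Mul(-1, 16763)) = Add(29190, -16763) = 12427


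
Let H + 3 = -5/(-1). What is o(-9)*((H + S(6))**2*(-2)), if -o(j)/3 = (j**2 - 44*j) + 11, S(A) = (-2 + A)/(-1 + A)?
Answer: 573888/25 ≈ 22956.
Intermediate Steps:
S(A) = (-2 + A)/(-1 + A)
H = 2 (H = -3 - 5/(-1) = -3 - 5*(-1) = -3 + 5 = 2)
o(j) = -33 - 3*j**2 + 132*j (o(j) = -3*((j**2 - 44*j) + 11) = -3*(11 + j**2 - 44*j) = -33 - 3*j**2 + 132*j)
o(-9)*((H + S(6))**2*(-2)) = (-33 - 3*(-9)**2 + 132*(-9))*((2 + (-2 + 6)/(-1 + 6))**2*(-2)) = (-33 - 3*81 - 1188)*((2 + 4/5)**2*(-2)) = (-33 - 243 - 1188)*((2 + (1/5)*4)**2*(-2)) = -1464*(2 + 4/5)**2*(-2) = -1464*(14/5)**2*(-2) = -286944*(-2)/25 = -1464*(-392/25) = 573888/25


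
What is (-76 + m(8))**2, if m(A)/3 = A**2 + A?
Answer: 19600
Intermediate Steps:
m(A) = 3*A + 3*A**2 (m(A) = 3*(A**2 + A) = 3*(A + A**2) = 3*A + 3*A**2)
(-76 + m(8))**2 = (-76 + 3*8*(1 + 8))**2 = (-76 + 3*8*9)**2 = (-76 + 216)**2 = 140**2 = 19600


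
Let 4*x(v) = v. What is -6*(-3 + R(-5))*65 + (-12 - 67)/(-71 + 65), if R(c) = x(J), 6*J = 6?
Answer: 3257/3 ≈ 1085.7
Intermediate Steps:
J = 1 (J = (⅙)*6 = 1)
x(v) = v/4
R(c) = ¼ (R(c) = (¼)*1 = ¼)
-6*(-3 + R(-5))*65 + (-12 - 67)/(-71 + 65) = -6*(-3 + ¼)*65 + (-12 - 67)/(-71 + 65) = -6*(-11/4)*65 - 79/(-6) = (33/2)*65 - 79*(-⅙) = 2145/2 + 79/6 = 3257/3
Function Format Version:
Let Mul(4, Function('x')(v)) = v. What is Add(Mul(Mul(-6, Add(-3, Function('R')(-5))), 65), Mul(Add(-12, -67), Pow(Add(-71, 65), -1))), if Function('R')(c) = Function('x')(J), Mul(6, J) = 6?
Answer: Rational(3257, 3) ≈ 1085.7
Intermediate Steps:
J = 1 (J = Mul(Rational(1, 6), 6) = 1)
Function('x')(v) = Mul(Rational(1, 4), v)
Function('R')(c) = Rational(1, 4) (Function('R')(c) = Mul(Rational(1, 4), 1) = Rational(1, 4))
Add(Mul(Mul(-6, Add(-3, Function('R')(-5))), 65), Mul(Add(-12, -67), Pow(Add(-71, 65), -1))) = Add(Mul(Mul(-6, Add(-3, Rational(1, 4))), 65), Mul(Add(-12, -67), Pow(Add(-71, 65), -1))) = Add(Mul(Mul(-6, Rational(-11, 4)), 65), Mul(-79, Pow(-6, -1))) = Add(Mul(Rational(33, 2), 65), Mul(-79, Rational(-1, 6))) = Add(Rational(2145, 2), Rational(79, 6)) = Rational(3257, 3)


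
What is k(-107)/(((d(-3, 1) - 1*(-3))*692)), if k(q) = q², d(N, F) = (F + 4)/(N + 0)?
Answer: 34347/2768 ≈ 12.409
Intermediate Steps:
d(N, F) = (4 + F)/N
k(-107)/(((d(-3, 1) - 1*(-3))*692)) = (-107)²/((((4 + 1)/(-3) - 1*(-3))*692)) = 11449/(((-⅓*5 + 3)*692)) = 11449/(((-5/3 + 3)*692)) = 11449/(((4/3)*692)) = 11449/(2768/3) = 11449*(3/2768) = 34347/2768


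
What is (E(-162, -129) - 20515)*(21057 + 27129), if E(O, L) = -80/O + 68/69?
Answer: -204612152906/207 ≈ -9.8846e+8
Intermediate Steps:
E(O, L) = 68/69 - 80/O (E(O, L) = -80/O + 68*(1/69) = -80/O + 68/69 = 68/69 - 80/O)
(E(-162, -129) - 20515)*(21057 + 27129) = ((68/69 - 80/(-162)) - 20515)*(21057 + 27129) = ((68/69 - 80*(-1/162)) - 20515)*48186 = ((68/69 + 40/81) - 20515)*48186 = (2756/1863 - 20515)*48186 = -38216689/1863*48186 = -204612152906/207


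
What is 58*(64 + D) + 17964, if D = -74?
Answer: 17384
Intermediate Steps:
58*(64 + D) + 17964 = 58*(64 - 74) + 17964 = 58*(-10) + 17964 = -580 + 17964 = 17384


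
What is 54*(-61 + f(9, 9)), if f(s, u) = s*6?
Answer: -378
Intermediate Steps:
f(s, u) = 6*s
54*(-61 + f(9, 9)) = 54*(-61 + 6*9) = 54*(-61 + 54) = 54*(-7) = -378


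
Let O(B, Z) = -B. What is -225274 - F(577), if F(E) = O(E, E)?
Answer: -224697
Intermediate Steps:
F(E) = -E
-225274 - F(577) = -225274 - (-1)*577 = -225274 - 1*(-577) = -225274 + 577 = -224697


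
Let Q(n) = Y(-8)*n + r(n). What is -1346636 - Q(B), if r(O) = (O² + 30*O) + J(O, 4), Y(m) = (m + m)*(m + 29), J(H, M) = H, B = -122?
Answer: -1398730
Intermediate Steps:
Y(m) = 2*m*(29 + m) (Y(m) = (2*m)*(29 + m) = 2*m*(29 + m))
r(O) = O² + 31*O (r(O) = (O² + 30*O) + O = O² + 31*O)
Q(n) = -336*n + n*(31 + n) (Q(n) = (2*(-8)*(29 - 8))*n + n*(31 + n) = (2*(-8)*21)*n + n*(31 + n) = -336*n + n*(31 + n))
-1346636 - Q(B) = -1346636 - (-122)*(-305 - 122) = -1346636 - (-122)*(-427) = -1346636 - 1*52094 = -1346636 - 52094 = -1398730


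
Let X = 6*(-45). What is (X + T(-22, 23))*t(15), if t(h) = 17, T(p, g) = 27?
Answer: -4131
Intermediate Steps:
X = -270
(X + T(-22, 23))*t(15) = (-270 + 27)*17 = -243*17 = -4131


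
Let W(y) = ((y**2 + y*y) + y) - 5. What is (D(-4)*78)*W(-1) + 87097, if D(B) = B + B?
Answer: 89593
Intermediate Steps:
D(B) = 2*B
W(y) = -5 + y + 2*y**2 (W(y) = ((y**2 + y**2) + y) - 5 = (2*y**2 + y) - 5 = (y + 2*y**2) - 5 = -5 + y + 2*y**2)
(D(-4)*78)*W(-1) + 87097 = ((2*(-4))*78)*(-5 - 1 + 2*(-1)**2) + 87097 = (-8*78)*(-5 - 1 + 2*1) + 87097 = -624*(-5 - 1 + 2) + 87097 = -624*(-4) + 87097 = 2496 + 87097 = 89593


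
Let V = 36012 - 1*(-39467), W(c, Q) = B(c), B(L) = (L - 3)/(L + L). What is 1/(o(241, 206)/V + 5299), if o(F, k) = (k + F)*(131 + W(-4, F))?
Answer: 603832/3200177353 ≈ 0.00018869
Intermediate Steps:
B(L) = (-3 + L)/(2*L) (B(L) = (-3 + L)/((2*L)) = (-3 + L)*(1/(2*L)) = (-3 + L)/(2*L))
W(c, Q) = (-3 + c)/(2*c)
o(F, k) = 1055*F/8 + 1055*k/8 (o(F, k) = (k + F)*(131 + (½)*(-3 - 4)/(-4)) = (F + k)*(131 + (½)*(-¼)*(-7)) = (F + k)*(131 + 7/8) = (F + k)*(1055/8) = 1055*F/8 + 1055*k/8)
V = 75479 (V = 36012 + 39467 = 75479)
1/(o(241, 206)/V + 5299) = 1/(((1055/8)*241 + (1055/8)*206)/75479 + 5299) = 1/((254255/8 + 108665/4)*(1/75479) + 5299) = 1/((471585/8)*(1/75479) + 5299) = 1/(471585/603832 + 5299) = 1/(3200177353/603832) = 603832/3200177353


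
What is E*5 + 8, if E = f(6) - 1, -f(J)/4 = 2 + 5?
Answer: -137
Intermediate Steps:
f(J) = -28 (f(J) = -4*(2 + 5) = -4*7 = -28)
E = -29 (E = -28 - 1 = -29)
E*5 + 8 = -29*5 + 8 = -145 + 8 = -137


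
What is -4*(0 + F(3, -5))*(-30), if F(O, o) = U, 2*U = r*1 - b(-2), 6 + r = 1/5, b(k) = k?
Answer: -228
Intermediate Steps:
r = -29/5 (r = -6 + 1/5 = -29/5 ≈ -5.8000)
U = -19/10 (U = (-29/5*1 - 1*(-2))/2 = (-29/5 + 2)/2 = (1/2)*(-19/5) = -19/10 ≈ -1.9000)
F(O, o) = -19/10
-4*(0 + F(3, -5))*(-30) = -4*(0 - 19/10)*(-30) = -4*(-19/10)*(-30) = (38/5)*(-30) = -228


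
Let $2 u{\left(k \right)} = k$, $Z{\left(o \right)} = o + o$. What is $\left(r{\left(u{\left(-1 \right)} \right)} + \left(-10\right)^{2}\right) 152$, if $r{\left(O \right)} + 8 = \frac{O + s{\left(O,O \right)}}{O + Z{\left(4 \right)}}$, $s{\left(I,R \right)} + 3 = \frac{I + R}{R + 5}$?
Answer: $\frac{1877656}{135} \approx 13909.0$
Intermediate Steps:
$Z{\left(o \right)} = 2 o$
$u{\left(k \right)} = \frac{k}{2}$
$s{\left(I,R \right)} = -3 + \frac{I + R}{5 + R}$ ($s{\left(I,R \right)} = -3 + \frac{I + R}{R + 5} = -3 + \frac{I + R}{5 + R}$)
$r{\left(O \right)} = -8 + \frac{O + \frac{-15 - O}{5 + O}}{8 + O}$ ($r{\left(O \right)} = -8 + \frac{O + \frac{-15 + O - 2 O}{5 + O}}{O + 2 \cdot 4} = -8 + \frac{O + \frac{-15 - O}{5 + O}}{O + 8} = -8 + \frac{O + \frac{-15 - O}{5 + O}}{8 + O}$)
$\left(r{\left(u{\left(-1 \right)} \right)} + \left(-10\right)^{2}\right) 152 = \left(\frac{-15 - \frac{1}{2} \left(-1\right) - \left(5 + \frac{1}{2} \left(-1\right)\right) \left(64 + 7 \cdot \frac{1}{2} \left(-1\right)\right)}{\left(5 + \frac{1}{2} \left(-1\right)\right) \left(8 + \frac{1}{2} \left(-1\right)\right)} + \left(-10\right)^{2}\right) 152 = \left(\frac{-15 - - \frac{1}{2} - \left(5 - \frac{1}{2}\right) \left(64 + 7 \left(- \frac{1}{2}\right)\right)}{\left(5 - \frac{1}{2}\right) \left(8 - \frac{1}{2}\right)} + 100\right) 152 = \left(\frac{-15 + \frac{1}{2} - \frac{9 \left(64 - \frac{7}{2}\right)}{2}}{\frac{9}{2} \cdot \frac{15}{2}} + 100\right) 152 = \left(\frac{2}{9} \cdot \frac{2}{15} \left(-15 + \frac{1}{2} - \frac{9}{2} \cdot \frac{121}{2}\right) + 100\right) 152 = \left(\frac{2}{9} \cdot \frac{2}{15} \left(-15 + \frac{1}{2} - \frac{1089}{4}\right) + 100\right) 152 = \left(\frac{2}{9} \cdot \frac{2}{15} \left(- \frac{1147}{4}\right) + 100\right) 152 = \left(- \frac{1147}{135} + 100\right) 152 = \frac{12353}{135} \cdot 152 = \frac{1877656}{135}$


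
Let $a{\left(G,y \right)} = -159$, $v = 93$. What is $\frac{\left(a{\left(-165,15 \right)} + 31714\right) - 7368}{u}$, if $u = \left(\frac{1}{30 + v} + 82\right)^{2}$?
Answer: $\frac{365925123}{101747569} \approx 3.5964$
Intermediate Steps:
$u = \frac{101747569}{15129}$ ($u = \left(\frac{1}{30 + 93} + 82\right)^{2} = \left(\frac{1}{123} + 82\right)^{2} = \left(\frac{10087}{123}\right)^{2} = \frac{101747569}{15129} \approx 6725.3$)
$\frac{\left(a{\left(-165,15 \right)} + 31714\right) - 7368}{u} = \frac{\left(-159 + 31714\right) - 7368}{\frac{101747569}{15129}} = \left(31555 - 7368\right) \frac{15129}{101747569} = 24187 \cdot \frac{15129}{101747569} = \frac{365925123}{101747569}$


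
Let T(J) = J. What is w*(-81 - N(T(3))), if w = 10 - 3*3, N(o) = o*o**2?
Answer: -108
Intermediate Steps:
N(o) = o**3
w = 1 (w = 10 - 9 = 1)
w*(-81 - N(T(3))) = 1*(-81 - 1*3**3) = 1*(-81 - 1*27) = 1*(-81 - 27) = 1*(-108) = -108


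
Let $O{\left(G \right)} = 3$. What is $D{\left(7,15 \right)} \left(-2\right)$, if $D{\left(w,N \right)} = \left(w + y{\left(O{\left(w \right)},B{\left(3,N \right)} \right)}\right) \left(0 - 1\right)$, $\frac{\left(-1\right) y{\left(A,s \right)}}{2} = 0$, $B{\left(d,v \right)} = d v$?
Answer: $14$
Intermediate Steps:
$y{\left(A,s \right)} = 0$ ($y{\left(A,s \right)} = \left(-2\right) 0 = 0$)
$D{\left(w,N \right)} = - w$ ($D{\left(w,N \right)} = \left(w + 0\right) \left(0 - 1\right) = w \left(-1\right) = - w$)
$D{\left(7,15 \right)} \left(-2\right) = \left(-1\right) 7 \left(-2\right) = \left(-7\right) \left(-2\right) = 14$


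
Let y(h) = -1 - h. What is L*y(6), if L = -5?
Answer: 35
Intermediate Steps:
L*y(6) = -5*(-1 - 1*6) = -5*(-1 - 6) = -5*(-7) = 35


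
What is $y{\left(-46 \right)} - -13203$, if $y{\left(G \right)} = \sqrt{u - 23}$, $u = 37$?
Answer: $13203 + \sqrt{14} \approx 13207.0$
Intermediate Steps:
$y{\left(G \right)} = \sqrt{14}$ ($y{\left(G \right)} = \sqrt{37 - 23} = \sqrt{14}$)
$y{\left(-46 \right)} - -13203 = \sqrt{14} - -13203 = \sqrt{14} + 13203 = 13203 + \sqrt{14}$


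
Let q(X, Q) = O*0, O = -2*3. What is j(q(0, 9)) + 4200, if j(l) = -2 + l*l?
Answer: 4198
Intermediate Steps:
O = -6
q(X, Q) = 0 (q(X, Q) = -6*0 = 0)
j(l) = -2 + l**2
j(q(0, 9)) + 4200 = (-2 + 0**2) + 4200 = (-2 + 0) + 4200 = -2 + 4200 = 4198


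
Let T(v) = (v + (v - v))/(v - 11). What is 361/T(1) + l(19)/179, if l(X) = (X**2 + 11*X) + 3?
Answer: -645617/179 ≈ -3606.8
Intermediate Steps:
l(X) = 3 + X**2 + 11*X
T(v) = v/(-11 + v) (T(v) = (v + 0)/(-11 + v) = v/(-11 + v))
361/T(1) + l(19)/179 = 361/((1/(-11 + 1))) + (3 + 19**2 + 11*19)/179 = 361/((1/(-10))) + (3 + 361 + 209)*(1/179) = 361/((1*(-1/10))) + 573*(1/179) = 361/(-1/10) + 573/179 = 361*(-10) + 573/179 = -3610 + 573/179 = -645617/179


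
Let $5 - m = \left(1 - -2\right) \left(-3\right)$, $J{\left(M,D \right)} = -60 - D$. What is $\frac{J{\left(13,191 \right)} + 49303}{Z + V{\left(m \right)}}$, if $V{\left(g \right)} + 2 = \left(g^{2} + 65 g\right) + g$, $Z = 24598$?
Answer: $\frac{12263}{6429} \approx 1.9074$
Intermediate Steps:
$m = 14$ ($m = 5 - \left(1 - -2\right) \left(-3\right) = 5 - \left(1 + \left(-3 + 5\right)\right) \left(-3\right) = 5 - \left(1 + 2\right) \left(-3\right) = 5 - 3 \left(-3\right) = 5 - -9 = 5 + 9 = 14$)
$V{\left(g \right)} = -2 + g^{2} + 66 g$ ($V{\left(g \right)} = -2 + \left(\left(g^{2} + 65 g\right) + g\right) = -2 + \left(g^{2} + 66 g\right) = -2 + g^{2} + 66 g$)
$\frac{J{\left(13,191 \right)} + 49303}{Z + V{\left(m \right)}} = \frac{\left(-60 - 191\right) + 49303}{24598 + \left(-2 + 14^{2} + 66 \cdot 14\right)} = \frac{\left(-60 - 191\right) + 49303}{24598 + \left(-2 + 196 + 924\right)} = \frac{-251 + 49303}{24598 + 1118} = \frac{49052}{25716} = 49052 \cdot \frac{1}{25716} = \frac{12263}{6429}$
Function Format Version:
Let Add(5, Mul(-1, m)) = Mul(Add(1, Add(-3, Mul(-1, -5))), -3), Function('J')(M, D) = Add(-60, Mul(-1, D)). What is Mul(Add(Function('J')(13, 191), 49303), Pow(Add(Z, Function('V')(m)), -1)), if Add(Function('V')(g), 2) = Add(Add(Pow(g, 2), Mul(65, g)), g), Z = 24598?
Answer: Rational(12263, 6429) ≈ 1.9074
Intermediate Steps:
m = 14 (m = Add(5, Mul(-1, Mul(Add(1, Add(-3, Mul(-1, -5))), -3))) = Add(5, Mul(-1, Mul(Add(1, Add(-3, 5)), -3))) = Add(5, Mul(-1, Mul(Add(1, 2), -3))) = Add(5, Mul(-1, Mul(3, -3))) = Add(5, Mul(-1, -9)) = Add(5, 9) = 14)
Function('V')(g) = Add(-2, Pow(g, 2), Mul(66, g)) (Function('V')(g) = Add(-2, Add(Add(Pow(g, 2), Mul(65, g)), g)) = Add(-2, Add(Pow(g, 2), Mul(66, g))) = Add(-2, Pow(g, 2), Mul(66, g)))
Mul(Add(Function('J')(13, 191), 49303), Pow(Add(Z, Function('V')(m)), -1)) = Mul(Add(Add(-60, Mul(-1, 191)), 49303), Pow(Add(24598, Add(-2, Pow(14, 2), Mul(66, 14))), -1)) = Mul(Add(Add(-60, -191), 49303), Pow(Add(24598, Add(-2, 196, 924)), -1)) = Mul(Add(-251, 49303), Pow(Add(24598, 1118), -1)) = Mul(49052, Pow(25716, -1)) = Mul(49052, Rational(1, 25716)) = Rational(12263, 6429)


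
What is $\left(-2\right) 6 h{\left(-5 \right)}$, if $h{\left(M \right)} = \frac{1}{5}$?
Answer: $- \frac{12}{5} \approx -2.4$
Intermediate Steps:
$h{\left(M \right)} = \frac{1}{5}$
$\left(-2\right) 6 h{\left(-5 \right)} = \left(-2\right) 6 \cdot \frac{1}{5} = \left(-12\right) \frac{1}{5} = - \frac{12}{5}$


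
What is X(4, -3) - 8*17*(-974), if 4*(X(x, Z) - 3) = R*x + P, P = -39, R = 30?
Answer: 529949/4 ≈ 1.3249e+5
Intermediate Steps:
X(x, Z) = -27/4 + 15*x/2 (X(x, Z) = 3 + (30*x - 39)/4 = 3 + (-39 + 30*x)/4 = 3 + (-39/4 + 15*x/2) = -27/4 + 15*x/2)
X(4, -3) - 8*17*(-974) = (-27/4 + (15/2)*4) - 8*17*(-974) = (-27/4 + 30) - 136*(-974) = 93/4 + 132464 = 529949/4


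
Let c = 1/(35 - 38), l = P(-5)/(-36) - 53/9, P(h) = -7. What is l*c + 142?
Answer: 15541/108 ≈ 143.90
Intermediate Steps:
l = -205/36 (l = -7/(-36) - 53/9 = -7*(-1/36) - 53*⅑ = 7/36 - 53/9 = -205/36 ≈ -5.6944)
c = -⅓ (c = 1/(-3) = -⅓ ≈ -0.33333)
l*c + 142 = -205/36*(-⅓) + 142 = 205/108 + 142 = 15541/108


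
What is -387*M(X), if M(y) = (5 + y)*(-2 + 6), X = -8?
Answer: 4644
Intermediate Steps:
M(y) = 20 + 4*y (M(y) = (5 + y)*4 = 20 + 4*y)
-387*M(X) = -387*(20 + 4*(-8)) = -387*(20 - 32) = -387*(-12) = 4644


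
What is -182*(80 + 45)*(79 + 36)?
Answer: -2616250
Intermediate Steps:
-182*(80 + 45)*(79 + 36) = -22750*115 = -182*14375 = -2616250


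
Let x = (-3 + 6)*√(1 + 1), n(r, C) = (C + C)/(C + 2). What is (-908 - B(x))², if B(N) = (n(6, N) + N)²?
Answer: 2049593956/2401 + 48887280*√2/2401 ≈ 8.8244e+5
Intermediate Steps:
n(r, C) = 2*C/(2 + C) (n(r, C) = (2*C)/(2 + C) = 2*C/(2 + C))
x = 3*√2 ≈ 4.2426
B(N) = (N + 2*N/(2 + N))² (B(N) = (2*N/(2 + N) + N)² = (N + 2*N/(2 + N))²)
(-908 - B(x))² = (-908 - (3*√2)²*(4 + 3*√2)²/(2 + 3*√2)²)² = (-908 - 18*(4 + 3*√2)²/(2 + 3*√2)²)²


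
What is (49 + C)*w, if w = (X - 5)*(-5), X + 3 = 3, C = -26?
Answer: 575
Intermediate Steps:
X = 0 (X = -3 + 3 = 0)
w = 25 (w = (0 - 5)*(-5) = -5*(-5) = 25)
(49 + C)*w = (49 - 26)*25 = 23*25 = 575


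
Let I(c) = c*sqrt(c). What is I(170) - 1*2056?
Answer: -2056 + 170*sqrt(170) ≈ 160.53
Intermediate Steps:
I(c) = c**(3/2)
I(170) - 1*2056 = 170**(3/2) - 1*2056 = 170*sqrt(170) - 2056 = -2056 + 170*sqrt(170)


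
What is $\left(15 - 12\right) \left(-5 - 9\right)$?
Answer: $-42$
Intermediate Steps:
$\left(15 - 12\right) \left(-5 - 9\right) = 3 \left(-5 - 9\right) = 3 \left(-14\right) = -42$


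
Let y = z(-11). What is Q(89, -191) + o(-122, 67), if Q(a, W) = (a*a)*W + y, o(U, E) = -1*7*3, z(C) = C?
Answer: -1512943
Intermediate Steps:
y = -11
o(U, E) = -21 (o(U, E) = -7*3 = -21)
Q(a, W) = -11 + W*a² (Q(a, W) = (a*a)*W - 11 = a²*W - 11 = W*a² - 11 = -11 + W*a²)
Q(89, -191) + o(-122, 67) = (-11 - 191*89²) - 21 = (-11 - 191*7921) - 21 = (-11 - 1512911) - 21 = -1512922 - 21 = -1512943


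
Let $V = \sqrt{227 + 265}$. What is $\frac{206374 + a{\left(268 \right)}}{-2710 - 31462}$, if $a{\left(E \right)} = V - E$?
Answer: $- \frac{103053}{17086} - \frac{\sqrt{123}}{17086} \approx -6.0321$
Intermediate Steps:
$V = 2 \sqrt{123}$ ($V = \sqrt{492} = 2 \sqrt{123} \approx 22.181$)
$a{\left(E \right)} = - E + 2 \sqrt{123}$ ($a{\left(E \right)} = 2 \sqrt{123} - E = - E + 2 \sqrt{123}$)
$\frac{206374 + a{\left(268 \right)}}{-2710 - 31462} = \frac{206374 + \left(\left(-1\right) 268 + 2 \sqrt{123}\right)}{-2710 - 31462} = \frac{206374 - \left(268 - 2 \sqrt{123}\right)}{-34172} = \left(206106 + 2 \sqrt{123}\right) \left(- \frac{1}{34172}\right) = - \frac{103053}{17086} - \frac{\sqrt{123}}{17086}$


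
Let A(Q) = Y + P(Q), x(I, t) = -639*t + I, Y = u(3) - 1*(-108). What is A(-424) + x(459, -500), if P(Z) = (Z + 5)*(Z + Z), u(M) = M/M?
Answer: 675380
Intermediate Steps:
u(M) = 1
Y = 109 (Y = 1 - 1*(-108) = 1 + 108 = 109)
x(I, t) = I - 639*t
P(Z) = 2*Z*(5 + Z) (P(Z) = (5 + Z)*(2*Z) = 2*Z*(5 + Z))
A(Q) = 109 + 2*Q*(5 + Q)
A(-424) + x(459, -500) = (109 + 2*(-424)*(5 - 424)) + (459 - 639*(-500)) = (109 + 2*(-424)*(-419)) + (459 + 319500) = (109 + 355312) + 319959 = 355421 + 319959 = 675380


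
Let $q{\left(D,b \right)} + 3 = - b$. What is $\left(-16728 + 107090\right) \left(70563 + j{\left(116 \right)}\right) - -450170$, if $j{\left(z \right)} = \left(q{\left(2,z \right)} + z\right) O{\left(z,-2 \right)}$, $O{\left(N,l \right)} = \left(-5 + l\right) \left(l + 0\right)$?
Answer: $6372868772$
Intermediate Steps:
$q{\left(D,b \right)} = -3 - b$
$O{\left(N,l \right)} = l \left(-5 + l\right)$ ($O{\left(N,l \right)} = \left(-5 + l\right) l = l \left(-5 + l\right)$)
$j{\left(z \right)} = -42$ ($j{\left(z \right)} = \left(\left(-3 - z\right) + z\right) \left(- 2 \left(-5 - 2\right)\right) = - 3 \left(\left(-2\right) \left(-7\right)\right) = \left(-3\right) 14 = -42$)
$\left(-16728 + 107090\right) \left(70563 + j{\left(116 \right)}\right) - -450170 = \left(-16728 + 107090\right) \left(70563 - 42\right) - -450170 = 90362 \cdot 70521 + 450170 = 6372418602 + 450170 = 6372868772$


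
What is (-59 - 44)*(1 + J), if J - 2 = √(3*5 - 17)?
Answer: -309 - 103*I*√2 ≈ -309.0 - 145.66*I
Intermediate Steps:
J = 2 + I*√2 (J = 2 + √(3*5 - 17) = 2 + √(15 - 17) = 2 + √(-2) = 2 + I*√2 ≈ 2.0 + 1.4142*I)
(-59 - 44)*(1 + J) = (-59 - 44)*(1 + (2 + I*√2)) = -103*(3 + I*√2) = -309 - 103*I*√2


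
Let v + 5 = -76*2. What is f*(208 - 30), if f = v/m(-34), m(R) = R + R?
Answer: 13973/34 ≈ 410.97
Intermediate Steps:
m(R) = 2*R
v = -157 (v = -5 - 76*2 = -5 - 152 = -157)
f = 157/68 (f = -157/(2*(-34)) = -157/(-68) = -157*(-1/68) = 157/68 ≈ 2.3088)
f*(208 - 30) = 157*(208 - 30)/68 = (157/68)*178 = 13973/34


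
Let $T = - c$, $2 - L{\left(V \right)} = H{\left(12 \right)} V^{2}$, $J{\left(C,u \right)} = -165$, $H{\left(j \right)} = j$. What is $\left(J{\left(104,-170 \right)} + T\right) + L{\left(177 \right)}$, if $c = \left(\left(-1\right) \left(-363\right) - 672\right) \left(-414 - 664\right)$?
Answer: $-709213$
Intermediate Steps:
$L{\left(V \right)} = 2 - 12 V^{2}$
$c = 333102$ ($c = \left(363 - 672\right) \left(-1078\right) = \left(-309\right) \left(-1078\right) = 333102$)
$T = -333102$ ($T = \left(-1\right) 333102 = -333102$)
$\left(J{\left(104,-170 \right)} + T\right) + L{\left(177 \right)} = \left(-165 - 333102\right) + \left(2 - 12 \cdot 177^{2}\right) = -333267 + \left(2 - 375948\right) = -333267 - 375946 = -709213$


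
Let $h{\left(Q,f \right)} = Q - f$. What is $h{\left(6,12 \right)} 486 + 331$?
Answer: $-2585$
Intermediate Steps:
$h{\left(6,12 \right)} 486 + 331 = \left(6 - 12\right) 486 + 331 = \left(-6\right) 486 + 331 = -2916 + 331 = -2585$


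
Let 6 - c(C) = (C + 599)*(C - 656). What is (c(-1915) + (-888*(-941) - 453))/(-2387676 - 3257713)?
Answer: 2548275/5645389 ≈ 0.45139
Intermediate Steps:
c(C) = 6 - (-656 + C)*(599 + C) (c(C) = 6 - (C + 599)*(C - 656) = 6 - (599 + C)*(-656 + C) = 6 - (-656 + C)*(599 + C))
(c(-1915) + (-888*(-941) - 453))/(-2387676 - 3257713) = ((392950 - 1*(-1915)² + 57*(-1915)) + (-888*(-941) - 453))/(-2387676 - 3257713) = ((392950 - 1*3667225 - 109155) + (835608 - 453))/(-5645389) = ((392950 - 3667225 - 109155) + 835155)*(-1/5645389) = (-3383430 + 835155)*(-1/5645389) = -2548275*(-1/5645389) = 2548275/5645389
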